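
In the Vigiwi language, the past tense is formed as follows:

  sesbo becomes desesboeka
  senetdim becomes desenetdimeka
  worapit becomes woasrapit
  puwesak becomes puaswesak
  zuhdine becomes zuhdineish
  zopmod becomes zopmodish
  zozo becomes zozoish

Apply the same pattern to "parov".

paasrov

sesbo and zozo both end in -o yet inflect differently (desesboeka, zozoish), so the final letter is not what conditions the rule; the first letter is.
"parov" begins with p-. The one such stem in the data (puwesak → puaswesak) inserts -as- after the first vowel (as does worapit), so the same rule applies.
So parov → paasrov.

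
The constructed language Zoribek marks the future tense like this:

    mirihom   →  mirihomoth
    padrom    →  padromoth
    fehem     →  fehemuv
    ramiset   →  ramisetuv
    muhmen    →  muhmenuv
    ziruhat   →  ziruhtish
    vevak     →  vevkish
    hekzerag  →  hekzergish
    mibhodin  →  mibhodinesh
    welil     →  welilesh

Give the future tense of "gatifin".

mirihom and fehem both end in -m yet inflect differently (mirihomoth, fehemuv), so the final letter is not what conditions the rule; the last vowel is.
"gatifin" has last vowel 'i'. The stems whose last vowel is 'i' (mibhodin → mibhodinesh, welil → welilesh) add -esh.
The other patterns: stems whose last vowel is 'o' add -oth; stems whose last vowel is 'e' add -uv; stems whose last vowel is 'a' delete the last vowel and add -ish.
So gatifin → gatifinesh.

gatifinesh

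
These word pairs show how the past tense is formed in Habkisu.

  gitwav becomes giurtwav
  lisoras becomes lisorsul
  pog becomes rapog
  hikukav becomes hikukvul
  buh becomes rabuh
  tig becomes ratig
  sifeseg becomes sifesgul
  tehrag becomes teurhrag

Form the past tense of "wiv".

rawiv

tig and tehrag both end in -g yet inflect differently (ratig, teurhrag), so the final letter is not what conditions the rule; the number of vowels is.
"wiv" has 1 vowel. The stems with 1 vowel (buh → rabuh, tig → ratig, pog → rapog) add the prefix ra-.
The other patterns: stems with 2 vowels insert -ur- after the first vowel; stems with 3 vowels delete the last vowel and add -ul.
So wiv → rawiv.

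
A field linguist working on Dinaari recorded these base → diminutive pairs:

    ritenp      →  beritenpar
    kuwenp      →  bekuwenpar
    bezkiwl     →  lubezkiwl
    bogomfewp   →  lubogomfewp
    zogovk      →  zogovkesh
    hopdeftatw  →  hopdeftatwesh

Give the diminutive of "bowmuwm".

lubowmuwm

ritenp and bogomfewp both end in -p yet inflect differently (beritenpar, lubogomfewp), so the final letter is not what conditions the rule; the second-to-last letter is.
"bowmuwm" has second-to-last letter 'w'. The stems whose second-to-last letter is 'w' (bezkiwl → lubezkiwl, bogomfewp → lubogomfewp) add the prefix lu-.
The other patterns: stems whose second-to-last letter is 'n' add be- … -ar around the stem; stems whose second-to-last letter is 't' or 'v' add -esh.
So bowmuwm → lubowmuwm.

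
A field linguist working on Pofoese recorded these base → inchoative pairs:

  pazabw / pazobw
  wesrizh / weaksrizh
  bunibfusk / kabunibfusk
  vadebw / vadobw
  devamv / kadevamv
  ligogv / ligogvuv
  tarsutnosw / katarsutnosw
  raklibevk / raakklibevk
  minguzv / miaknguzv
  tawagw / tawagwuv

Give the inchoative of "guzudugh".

"guzudugh" has second-to-last letter 'g'. The stems whose second-to-last letter is 'g' (ligogv → ligogvuv, tawagw → tawagwuv) add -uv.
The other patterns: stems whose second-to-last letter is 'v' or 'z' insert -ak- after the first vowel; stems whose second-to-last letter is 'b' change the last vowel to 'o'; stems whose second-to-last letter is 'm' or 's' add the prefix ka-.
So guzudugh → guzudughuv.

guzudughuv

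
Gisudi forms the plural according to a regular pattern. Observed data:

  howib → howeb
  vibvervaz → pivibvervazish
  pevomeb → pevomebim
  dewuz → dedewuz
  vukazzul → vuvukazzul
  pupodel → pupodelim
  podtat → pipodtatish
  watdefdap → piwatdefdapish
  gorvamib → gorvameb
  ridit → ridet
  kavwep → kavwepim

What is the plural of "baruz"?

babaruz

"baruz" has last vowel 'u'. The stems whose last vowel is 'u' (dewuz → dedewuz, vukazzul → vuvukazzul) repeat the first consonant+vowel as a prefix.
The other patterns: stems whose last vowel is 'i' change the last vowel to 'e'; stems whose last vowel is 'e' add -im; stems whose last vowel is 'a' add pi- … -ish around the stem.
So baruz → babaruz.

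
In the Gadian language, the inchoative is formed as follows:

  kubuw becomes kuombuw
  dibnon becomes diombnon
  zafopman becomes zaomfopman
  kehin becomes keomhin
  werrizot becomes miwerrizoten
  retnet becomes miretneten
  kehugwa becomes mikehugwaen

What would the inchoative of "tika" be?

mitikaen

"tika" ends in -a. The one such stem in the data (kehugwa → mikehugwaen) adds mi- … -en around the stem, so the same rule applies.
The other pattern: stems ending in -n or -w insert -om- after the first vowel.
So tika → mitikaen.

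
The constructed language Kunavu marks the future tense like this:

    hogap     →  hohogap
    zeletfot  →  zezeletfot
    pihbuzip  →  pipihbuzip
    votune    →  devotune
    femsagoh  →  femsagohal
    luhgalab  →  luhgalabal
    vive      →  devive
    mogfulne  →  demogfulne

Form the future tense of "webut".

femsagoh and zeletfot both have last vowel 'o' yet inflect differently (femsagohal, zezeletfot), so the last vowel is not what conditions the rule; the final letter is.
"webut" ends in -t. The one such stem in the data (zeletfot → zezeletfot) repeats the first consonant+vowel as a prefix (as do hogap, pihbuzip), so the same rule applies.
The other patterns: stems ending in -e add the prefix de-; stems ending in -b or -h add -al.
So webut → wewebut.

wewebut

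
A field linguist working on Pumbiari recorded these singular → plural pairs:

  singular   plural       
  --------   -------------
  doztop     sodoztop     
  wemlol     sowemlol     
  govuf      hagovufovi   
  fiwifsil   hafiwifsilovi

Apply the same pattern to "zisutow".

sozisutow

wemlol and fiwifsil both end in -l yet inflect differently (sowemlol, hafiwifsilovi), so the final letter is not what conditions the rule; the last vowel is.
"zisutow" has last vowel 'o'. The stems whose last vowel is 'o' (doztop → sodoztop, wemlol → sowemlol) add the prefix so-.
So zisutow → sozisutow.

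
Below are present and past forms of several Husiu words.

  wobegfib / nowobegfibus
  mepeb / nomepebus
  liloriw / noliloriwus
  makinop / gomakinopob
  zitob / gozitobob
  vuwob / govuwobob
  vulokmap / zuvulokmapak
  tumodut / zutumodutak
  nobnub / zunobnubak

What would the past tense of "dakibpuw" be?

wobegfib and zitob both end in -b yet inflect differently (nowobegfibus, gozitobob), so the final letter is not what conditions the rule; the last vowel is.
"dakibpuw" has last vowel 'u'. The stems whose last vowel is 'u' (tumodut → zutumodutak, nobnub → zunobnubak) add zu- … -ak around the stem.
The other patterns: stems whose last vowel is 'e' or 'i' add no- … -us around the stem; stems whose last vowel is 'o' add go- … -ob around the stem.
So dakibpuw → zudakibpuwak.

zudakibpuwak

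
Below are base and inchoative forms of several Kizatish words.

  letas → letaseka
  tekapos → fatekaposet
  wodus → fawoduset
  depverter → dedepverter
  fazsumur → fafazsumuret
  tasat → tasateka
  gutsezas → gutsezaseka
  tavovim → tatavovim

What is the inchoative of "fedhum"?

"fedhum" has last vowel 'u'. The stems whose last vowel is 'u' (fazsumur → fafazsumuret, wodus → fawoduset) add fa- … -et around the stem.
The other patterns: stems whose last vowel is 'a' add -eka; stems whose last vowel is 'e' or 'i' repeat the first consonant+vowel as a prefix.
So fedhum → fafedhumet.

fafedhumet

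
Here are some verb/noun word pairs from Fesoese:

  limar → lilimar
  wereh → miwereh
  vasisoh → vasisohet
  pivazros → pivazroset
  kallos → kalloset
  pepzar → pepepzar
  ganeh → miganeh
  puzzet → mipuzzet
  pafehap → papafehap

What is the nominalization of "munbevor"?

munbevoret

"munbevor" has last vowel 'o'. The stems whose last vowel is 'o' (vasisoh → vasisohet, kallos → kalloset, pivazros → pivazroset) add -et.
So munbevor → munbevoret.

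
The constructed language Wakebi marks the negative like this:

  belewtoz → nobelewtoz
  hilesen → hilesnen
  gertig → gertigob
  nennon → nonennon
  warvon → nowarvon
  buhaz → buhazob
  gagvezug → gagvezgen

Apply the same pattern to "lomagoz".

nolomagoz

warvon and hilesen both end in -n yet inflect differently (nowarvon, hilesnen), so the final letter is not what conditions the rule; the last vowel is.
"lomagoz" has last vowel 'o'. The stems whose last vowel is 'o' (belewtoz → nobelewtoz, warvon → nowarvon, nennon → nonennon) add the prefix no-.
The other patterns: stems whose last vowel is 'e' or 'u' delete the last vowel and add -en; stems whose last vowel is 'a' or 'i' add -ob.
So lomagoz → nolomagoz.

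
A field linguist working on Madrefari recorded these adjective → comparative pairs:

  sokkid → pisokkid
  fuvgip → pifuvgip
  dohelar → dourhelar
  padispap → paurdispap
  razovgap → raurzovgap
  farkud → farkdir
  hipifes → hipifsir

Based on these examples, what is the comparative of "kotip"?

fuvgip and padispap both end in -p yet inflect differently (pifuvgip, paurdispap), so the final letter is not what conditions the rule; the last vowel is.
"kotip" has last vowel 'i'. The stems whose last vowel is 'i' (sokkid → pisokkid, fuvgip → pifuvgip) add the prefix pi-.
The other patterns: stems whose last vowel is 'a' insert -ur- after the first vowel; stems whose last vowel is 'e' or 'u' delete the last vowel and add -ir.
So kotip → pikotip.

pikotip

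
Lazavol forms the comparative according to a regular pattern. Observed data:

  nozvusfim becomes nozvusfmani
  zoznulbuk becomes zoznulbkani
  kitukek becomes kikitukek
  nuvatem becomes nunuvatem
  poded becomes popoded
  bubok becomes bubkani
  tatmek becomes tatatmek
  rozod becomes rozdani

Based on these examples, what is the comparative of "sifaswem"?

sisifaswem

poded and rozod both end in -d yet inflect differently (popoded, rozdani), so the final letter is not what conditions the rule; the last vowel is.
"sifaswem" has last vowel 'e'. The stems whose last vowel is 'e' (tatmek → tatatmek, nuvatem → nunuvatem, kitukek → kikitukek) repeat the first consonant+vowel as a prefix.
The other pattern: stems whose last vowel is 'i', 'o' or 'u' delete the last vowel and add -ani.
So sifaswem → sisifaswem.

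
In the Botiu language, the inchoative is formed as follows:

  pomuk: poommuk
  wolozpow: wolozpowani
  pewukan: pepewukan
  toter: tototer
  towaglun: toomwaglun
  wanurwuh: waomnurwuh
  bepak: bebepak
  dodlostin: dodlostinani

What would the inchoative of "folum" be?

foomlum

bepak and pomuk both end in -k yet inflect differently (bebepak, poommuk), so the final letter is not what conditions the rule; the last vowel is.
"folum" has last vowel 'u'. The stems whose last vowel is 'u' (wanurwuh → waomnurwuh, pomuk → poommuk, towaglun → toomwaglun) insert -om- after the first vowel.
The other patterns: stems whose last vowel is 'a' or 'e' repeat the first consonant+vowel as a prefix; stems whose last vowel is 'i' or 'o' add -ani.
So folum → foomlum.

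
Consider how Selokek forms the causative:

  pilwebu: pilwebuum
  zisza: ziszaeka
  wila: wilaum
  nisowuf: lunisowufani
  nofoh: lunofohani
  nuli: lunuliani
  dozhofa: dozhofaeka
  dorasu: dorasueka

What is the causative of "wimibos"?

"wimibos" begins with w-. The one such stem in the data (wila → wilaum) adds -um, so the same rule applies.
The other patterns: stems beginning with n- add lu- … -ani around the stem; stems beginning with d- or z- add -eka.
So wimibos → wimibosum.

wimibosum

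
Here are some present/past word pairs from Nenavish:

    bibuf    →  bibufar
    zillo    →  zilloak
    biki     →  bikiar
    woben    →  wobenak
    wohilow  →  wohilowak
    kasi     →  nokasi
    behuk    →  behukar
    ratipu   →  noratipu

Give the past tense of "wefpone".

"wefpone" begins with w-. The stems beginning with w- (woben → wobenak, wohilow → wohilowak) add -ak.
The other patterns: stems beginning with k- or r- add the prefix no-; stems beginning with b- add -ar.
So wefpone → wefponeak.

wefponeak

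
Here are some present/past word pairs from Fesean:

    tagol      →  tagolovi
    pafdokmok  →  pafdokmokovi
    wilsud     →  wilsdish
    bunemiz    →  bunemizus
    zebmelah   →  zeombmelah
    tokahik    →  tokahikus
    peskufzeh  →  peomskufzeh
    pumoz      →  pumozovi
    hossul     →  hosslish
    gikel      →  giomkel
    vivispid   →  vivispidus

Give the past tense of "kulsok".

kulsokovi

"kulsok" has last vowel 'o'. The stems whose last vowel is 'o' (tagol → tagolovi, pumoz → pumozovi, pafdokmok → pafdokmokovi) add -ovi.
So kulsok → kulsokovi.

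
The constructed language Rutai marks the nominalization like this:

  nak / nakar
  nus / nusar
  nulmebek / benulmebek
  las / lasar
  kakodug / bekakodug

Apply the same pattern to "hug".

hugar

nulmebek and nak both end in -k yet inflect differently (benulmebek, nakar), so the final letter is not what conditions the rule; the number of vowels is.
"hug" has 1 vowel. The stems with 1 vowel (las → lasar, nak → nakar, nus → nusar) add -ar.
The other pattern: stems with 3 vowels add the prefix be-.
So hug → hugar.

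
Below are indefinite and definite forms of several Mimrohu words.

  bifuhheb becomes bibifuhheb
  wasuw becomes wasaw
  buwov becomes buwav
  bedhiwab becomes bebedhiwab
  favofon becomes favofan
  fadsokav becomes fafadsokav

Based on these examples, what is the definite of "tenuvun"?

"tenuvun" has last vowel 'u'. The one such stem in the data (wasuw → wasaw) changes the last vowel to 'a' (as do favofon, buwov), so the same rule applies.
So tenuvun → tenuvan.

tenuvan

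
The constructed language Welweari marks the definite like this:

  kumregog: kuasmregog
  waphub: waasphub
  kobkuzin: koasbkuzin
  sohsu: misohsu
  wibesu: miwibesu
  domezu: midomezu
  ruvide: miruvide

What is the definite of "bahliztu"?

mibahliztu

waphub and sohsu both have last vowel 'u' yet inflect differently (waasphub, misohsu), so the last vowel is not what conditions the rule; whether the stem ends in a vowel or a consonant is.
"bahliztu" ends in a vowel. The stems ending in a vowel (sohsu → misohsu, wibesu → miwibesu, domezu → midomezu) add the prefix mi-.
The other pattern: stems ending in a consonant insert -as- after the first vowel.
So bahliztu → mibahliztu.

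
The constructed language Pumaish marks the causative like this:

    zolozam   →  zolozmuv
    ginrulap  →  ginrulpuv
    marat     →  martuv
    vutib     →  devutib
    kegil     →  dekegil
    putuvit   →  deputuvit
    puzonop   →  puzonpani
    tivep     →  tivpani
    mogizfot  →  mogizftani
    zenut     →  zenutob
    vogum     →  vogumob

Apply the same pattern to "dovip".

marat and putuvit both end in -t yet inflect differently (martuv, deputuvit), so the final letter is not what conditions the rule; the last vowel is.
"dovip" has last vowel 'i'. The stems whose last vowel is 'i' (vutib → devutib, kegil → dekegil, putuvit → deputuvit) add the prefix de-.
The other patterns: stems whose last vowel is 'a' delete the last vowel and add -uv; stems whose last vowel is 'e' or 'o' delete the last vowel and add -ani; stems whose last vowel is 'u' add -ob.
So dovip → dedovip.

dedovip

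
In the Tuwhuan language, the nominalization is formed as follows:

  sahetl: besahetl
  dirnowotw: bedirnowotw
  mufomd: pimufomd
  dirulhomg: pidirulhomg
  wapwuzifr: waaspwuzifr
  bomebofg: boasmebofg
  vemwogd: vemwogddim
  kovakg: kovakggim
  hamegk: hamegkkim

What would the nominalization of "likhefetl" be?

dirulhomg and bomebofg both end in -g yet inflect differently (pidirulhomg, boasmebofg), so the final letter is not what conditions the rule; the second-to-last letter is.
"likhefetl" has second-to-last letter 't'. The stems whose second-to-last letter is 't' (sahetl → besahetl, dirnowotw → bedirnowotw) add the prefix be-.
So likhefetl → belikhefetl.

belikhefetl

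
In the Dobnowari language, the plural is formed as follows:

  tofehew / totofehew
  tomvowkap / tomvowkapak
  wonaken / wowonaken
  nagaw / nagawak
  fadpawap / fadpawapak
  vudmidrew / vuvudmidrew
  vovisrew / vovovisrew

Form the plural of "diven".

didiven

vovisrew and nagaw both end in -w yet inflect differently (vovovisrew, nagawak), so the final letter is not what conditions the rule; the last vowel is.
"diven" has last vowel 'e'. The stems whose last vowel is 'e' (vovisrew → vovovisrew, vudmidrew → vuvudmidrew, wonaken → wowonaken) repeat the first consonant+vowel as a prefix.
The other pattern: stems whose last vowel is 'a' add -ak.
So diven → didiven.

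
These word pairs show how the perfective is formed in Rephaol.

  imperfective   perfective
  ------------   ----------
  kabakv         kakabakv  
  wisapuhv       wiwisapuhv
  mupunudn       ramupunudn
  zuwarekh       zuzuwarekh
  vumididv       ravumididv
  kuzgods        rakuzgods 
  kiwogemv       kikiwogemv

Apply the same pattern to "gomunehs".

vumididv and kiwogemv both end in -v yet inflect differently (ravumididv, kikiwogemv), so the final letter is not what conditions the rule; the second-to-last letter is.
"gomunehs" has second-to-last letter 'h'. The one such stem in the data (wisapuhv → wiwisapuhv) repeats the first consonant+vowel as a prefix (as do kiwogemv, zuwarekh), so the same rule applies.
So gomunehs → gogomunehs.

gogomunehs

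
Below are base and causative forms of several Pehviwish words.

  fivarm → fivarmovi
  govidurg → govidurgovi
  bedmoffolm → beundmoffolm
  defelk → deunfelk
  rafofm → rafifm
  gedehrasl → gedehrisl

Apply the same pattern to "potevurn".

"potevurn" has second-to-last letter 'r'. The stems whose second-to-last letter is 'r' (fivarm → fivarmovi, govidurg → govidurgovi) add -ovi.
So potevurn → potevurnovi.

potevurnovi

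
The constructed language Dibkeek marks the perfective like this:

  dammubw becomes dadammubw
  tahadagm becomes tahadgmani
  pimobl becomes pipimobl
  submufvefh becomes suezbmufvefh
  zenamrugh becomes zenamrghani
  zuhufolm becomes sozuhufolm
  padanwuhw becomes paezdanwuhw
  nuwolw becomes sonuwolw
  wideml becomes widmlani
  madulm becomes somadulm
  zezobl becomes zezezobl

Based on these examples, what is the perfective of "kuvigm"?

kuvgmani

tahadagm and zuhufolm both end in -m yet inflect differently (tahadgmani, sozuhufolm), so the final letter is not what conditions the rule; the second-to-last letter is.
"kuvigm" has second-to-last letter 'g'. The stems whose second-to-last letter is 'g' (zenamrugh → zenamrghani, tahadagm → tahadgmani) delete the last vowel and add -ani.
So kuvigm → kuvgmani.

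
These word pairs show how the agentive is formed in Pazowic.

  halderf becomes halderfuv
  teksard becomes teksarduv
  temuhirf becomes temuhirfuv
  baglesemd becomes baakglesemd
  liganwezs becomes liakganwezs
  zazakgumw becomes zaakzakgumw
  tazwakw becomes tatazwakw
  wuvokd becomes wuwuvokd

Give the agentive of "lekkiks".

"lekkiks" has second-to-last letter 'k'. The stems whose second-to-last letter is 'k' (tazwakw → tatazwakw, wuvokd → wuwuvokd) repeat the first consonant+vowel as a prefix.
So lekkiks → lelekkiks.

lelekkiks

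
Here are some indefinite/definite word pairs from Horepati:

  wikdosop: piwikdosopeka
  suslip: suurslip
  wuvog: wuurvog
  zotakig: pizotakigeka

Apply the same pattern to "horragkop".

zotakig and wuvog both end in -g yet inflect differently (pizotakigeka, wuurvog), so the final letter is not what conditions the rule; the number of vowels is.
"horragkop" has 3 vowels. The stems with 3 vowels (zotakig → pizotakigeka, wikdosop → piwikdosopeka) add pi- … -eka around the stem.
The other pattern: stems with 2 vowels insert -ur- after the first vowel.
So horragkop → pihorragkopeka.

pihorragkopeka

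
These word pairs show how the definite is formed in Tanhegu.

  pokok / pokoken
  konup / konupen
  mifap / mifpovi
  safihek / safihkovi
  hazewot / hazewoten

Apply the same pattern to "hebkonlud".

hebkonluden

"hebkonlud" has last vowel 'u'. The one such stem in the data (konup → konupen) adds -en, so the same rule applies.
So hebkonlud → hebkonluden.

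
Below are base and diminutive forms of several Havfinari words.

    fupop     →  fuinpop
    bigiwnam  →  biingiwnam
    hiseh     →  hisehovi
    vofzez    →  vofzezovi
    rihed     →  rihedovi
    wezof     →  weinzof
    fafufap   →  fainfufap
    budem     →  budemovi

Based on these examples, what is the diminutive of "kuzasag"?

kuinzasag

budem and bigiwnam both end in -m yet inflect differently (budemovi, biingiwnam), so the final letter is not what conditions the rule; the last vowel is.
"kuzasag" has last vowel 'a'. The stems whose last vowel is 'a' (fafufap → fainfufap, bigiwnam → biingiwnam) insert -in- after the first vowel.
The other pattern: stems whose last vowel is 'e' add -ovi.
So kuzasag → kuinzasag.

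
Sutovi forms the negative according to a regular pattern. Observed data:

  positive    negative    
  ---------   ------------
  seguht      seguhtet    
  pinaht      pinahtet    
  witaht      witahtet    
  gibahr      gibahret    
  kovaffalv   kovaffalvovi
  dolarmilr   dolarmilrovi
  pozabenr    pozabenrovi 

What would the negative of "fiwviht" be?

gibahr and dolarmilr both end in -r yet inflect differently (gibahret, dolarmilrovi), so the final letter is not what conditions the rule; the second-to-last letter is.
"fiwviht" has second-to-last letter 'h'. The stems whose second-to-last letter is 'h' (seguht → seguhtet, pinaht → pinahtet, witaht → witahtet) add -et.
The other pattern: stems whose second-to-last letter is 'l' or 'n' add -ovi.
So fiwviht → fiwvihtet.

fiwvihtet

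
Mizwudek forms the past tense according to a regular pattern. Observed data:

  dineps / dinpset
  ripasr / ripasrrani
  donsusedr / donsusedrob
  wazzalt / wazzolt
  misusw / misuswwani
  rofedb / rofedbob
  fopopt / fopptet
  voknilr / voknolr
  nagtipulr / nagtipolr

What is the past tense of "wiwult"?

wiwolt

"wiwult" has second-to-last letter 'l'. The stems whose second-to-last letter is 'l' (nagtipulr → nagtipolr, wazzalt → wazzolt, voknilr → voknolr) change the last vowel to 'o'.
The other patterns: stems whose second-to-last letter is 'p' delete the last vowel and add -et; stems whose second-to-last letter is 's' double the final consonant and add -ani; stems whose second-to-last letter is 'd' add -ob.
So wiwult → wiwolt.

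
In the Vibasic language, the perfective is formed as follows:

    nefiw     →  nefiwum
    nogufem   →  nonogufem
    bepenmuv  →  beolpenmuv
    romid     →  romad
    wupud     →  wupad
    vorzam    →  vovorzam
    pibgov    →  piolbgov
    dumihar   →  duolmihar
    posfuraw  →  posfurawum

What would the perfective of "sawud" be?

sawad

romid and nefiw both have last vowel 'i' yet inflect differently (romad, nefiwum), so the last vowel is not what conditions the rule; the final letter is.
"sawud" ends in -d. The stems ending in -d (romid → romad, wupud → wupad) change the last vowel to 'a'.
The other patterns: stems ending in -m repeat the first consonant+vowel as a prefix; stems ending in -w add -um; stems ending in -r or -v insert -ol- after the first vowel.
So sawud → sawad.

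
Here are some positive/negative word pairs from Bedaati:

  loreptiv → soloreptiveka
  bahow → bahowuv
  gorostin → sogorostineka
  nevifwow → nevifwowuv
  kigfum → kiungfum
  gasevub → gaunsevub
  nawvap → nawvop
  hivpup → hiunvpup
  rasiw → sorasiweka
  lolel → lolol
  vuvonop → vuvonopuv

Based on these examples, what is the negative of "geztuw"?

geunztuw

hivpup and nawvap both end in -p yet inflect differently (hiunvpup, nawvop), so the final letter is not what conditions the rule; the last vowel is.
"geztuw" has last vowel 'u'. The stems whose last vowel is 'u' (kigfum → kiungfum, hivpup → hiunvpup, gasevub → gaunsevub) insert -un- after the first vowel.
So geztuw → geunztuw.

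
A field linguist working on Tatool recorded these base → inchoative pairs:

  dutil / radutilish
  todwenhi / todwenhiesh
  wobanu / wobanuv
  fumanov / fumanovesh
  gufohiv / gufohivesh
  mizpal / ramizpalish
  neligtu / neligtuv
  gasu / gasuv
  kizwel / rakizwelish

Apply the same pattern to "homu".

"homu" ends in -u. The stems ending in -u (gasu → gasuv, neligtu → neligtuv, wobanu → wobanuv) drop the final letter and add -uv.
The other patterns: stems ending in -l add ra- … -ish around the stem; stems ending in -i or -v add -esh.
So homu → homuv.

homuv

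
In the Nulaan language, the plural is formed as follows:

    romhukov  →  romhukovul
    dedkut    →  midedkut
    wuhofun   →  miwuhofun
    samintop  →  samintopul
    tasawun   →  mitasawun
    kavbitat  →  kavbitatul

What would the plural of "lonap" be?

lonapul

dedkut and kavbitat both end in -t yet inflect differently (midedkut, kavbitatul), so the final letter is not what conditions the rule; the last vowel is.
"lonap" has last vowel 'a'. The one such stem in the data (kavbitat → kavbitatul) adds -ul, so the same rule applies.
The other pattern: stems whose last vowel is 'u' add the prefix mi-.
So lonap → lonapul.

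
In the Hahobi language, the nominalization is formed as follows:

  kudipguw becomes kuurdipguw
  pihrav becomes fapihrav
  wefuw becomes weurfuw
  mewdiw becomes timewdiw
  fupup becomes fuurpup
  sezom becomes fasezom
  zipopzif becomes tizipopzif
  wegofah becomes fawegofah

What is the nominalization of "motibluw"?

mewdiw and wefuw both end in -w yet inflect differently (timewdiw, weurfuw), so the final letter is not what conditions the rule; the last vowel is.
"motibluw" has last vowel 'u'. The stems whose last vowel is 'u' (fupup → fuurpup, wefuw → weurfuw, kudipguw → kuurdipguw) insert -ur- after the first vowel.
The other patterns: stems whose last vowel is 'a' or 'o' add the prefix fa-; stems whose last vowel is 'i' add the prefix ti-.
So motibluw → mourtibluw.

mourtibluw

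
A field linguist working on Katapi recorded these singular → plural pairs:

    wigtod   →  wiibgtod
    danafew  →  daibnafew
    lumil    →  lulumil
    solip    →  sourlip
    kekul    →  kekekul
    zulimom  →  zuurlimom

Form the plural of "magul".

wigtod and zulimom both have last vowel 'o' yet inflect differently (wiibgtod, zuurlimom), so the last vowel is not what conditions the rule; the final letter is.
"magul" ends in -l. The stems ending in -l (kekul → kekekul, lumil → lulumil) repeat the first consonant+vowel as a prefix.
So magul → mamagul.

mamagul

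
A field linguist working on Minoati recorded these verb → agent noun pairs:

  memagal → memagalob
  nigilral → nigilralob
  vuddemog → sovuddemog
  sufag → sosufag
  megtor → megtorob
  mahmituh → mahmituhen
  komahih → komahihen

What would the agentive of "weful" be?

"weful" ends in -l. The stems ending in -l (memagal → memagalob, nigilral → nigilralob) add -ob.
So weful → wefulob.

wefulob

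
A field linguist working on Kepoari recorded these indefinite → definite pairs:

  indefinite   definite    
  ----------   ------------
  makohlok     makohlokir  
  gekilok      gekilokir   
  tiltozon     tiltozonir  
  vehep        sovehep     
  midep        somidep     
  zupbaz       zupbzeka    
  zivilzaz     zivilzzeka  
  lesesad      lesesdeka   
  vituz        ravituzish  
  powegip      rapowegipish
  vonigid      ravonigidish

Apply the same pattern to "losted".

zupbaz and vituz both end in -z yet inflect differently (zupbzeka, ravituzish), so the final letter is not what conditions the rule; the last vowel is.
"losted" has last vowel 'e'. The stems whose last vowel is 'e' (vehep → sovehep, midep → somidep) add the prefix so-.
The other patterns: stems whose last vowel is 'o' add -ir; stems whose last vowel is 'a' delete the last vowel and add -eka; stems whose last vowel is 'i' or 'u' add ra- … -ish around the stem.
So losted → solosted.

solosted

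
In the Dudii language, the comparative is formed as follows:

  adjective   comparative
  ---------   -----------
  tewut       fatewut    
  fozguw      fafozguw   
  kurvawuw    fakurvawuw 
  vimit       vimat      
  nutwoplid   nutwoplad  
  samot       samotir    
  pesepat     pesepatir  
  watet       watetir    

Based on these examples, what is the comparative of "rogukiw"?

rogukaw

tewut and vimit both end in -t yet inflect differently (fatewut, vimat), so the final letter is not what conditions the rule; the last vowel is.
"rogukiw" has last vowel 'i'. The stems whose last vowel is 'i' (vimit → vimat, nutwoplid → nutwoplad) change the last vowel to 'a'.
The other patterns: stems whose last vowel is 'u' add the prefix fa-; stems whose last vowel is 'a', 'e' or 'o' add -ir.
So rogukiw → rogukaw.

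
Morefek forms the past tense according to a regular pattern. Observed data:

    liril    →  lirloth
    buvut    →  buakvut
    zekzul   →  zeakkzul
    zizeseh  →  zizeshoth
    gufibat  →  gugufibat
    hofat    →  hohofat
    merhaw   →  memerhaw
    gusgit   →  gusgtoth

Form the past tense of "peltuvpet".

peltuvptoth

gufibat and buvut both end in -t yet inflect differently (gugufibat, buakvut), so the final letter is not what conditions the rule; the last vowel is.
"peltuvpet" has last vowel 'e'. The one such stem in the data (zizeseh → zizeshoth) deletes the last vowel and adds -oth (as do liril, gusgit), so the same rule applies.
The other patterns: stems whose last vowel is 'a' repeat the first consonant+vowel as a prefix; stems whose last vowel is 'u' insert -ak- after the first vowel.
So peltuvpet → peltuvptoth.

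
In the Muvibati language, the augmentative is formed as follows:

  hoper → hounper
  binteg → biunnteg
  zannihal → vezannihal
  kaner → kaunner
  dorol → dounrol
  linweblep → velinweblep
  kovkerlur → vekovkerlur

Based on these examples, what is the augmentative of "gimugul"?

kovkerlur and hoper both end in -r yet inflect differently (vekovkerlur, hounper), so the final letter is not what conditions the rule; the number of vowels is.
"gimugul" has 3 vowels. The stems with 3 vowels (kovkerlur → vekovkerlur, zannihal → vezannihal, linweblep → velinweblep) add the prefix ve-.
So gimugul → vegimugul.

vegimugul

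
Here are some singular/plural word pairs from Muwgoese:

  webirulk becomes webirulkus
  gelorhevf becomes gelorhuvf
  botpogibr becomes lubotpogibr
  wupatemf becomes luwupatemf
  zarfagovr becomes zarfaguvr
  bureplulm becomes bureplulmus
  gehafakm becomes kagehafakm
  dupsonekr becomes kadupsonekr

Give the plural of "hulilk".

bureplulm and gehafakm both end in -m yet inflect differently (bureplulmus, kagehafakm), so the final letter is not what conditions the rule; the second-to-last letter is.
"hulilk" has second-to-last letter 'l'. The stems whose second-to-last letter is 'l' (webirulk → webirulkus, bureplulm → bureplulmus) add -us.
So hulilk → hulilkus.

hulilkus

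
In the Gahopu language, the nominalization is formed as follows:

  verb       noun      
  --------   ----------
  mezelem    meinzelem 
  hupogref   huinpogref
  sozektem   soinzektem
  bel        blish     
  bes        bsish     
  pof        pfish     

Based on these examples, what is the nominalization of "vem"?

vmish

hupogref and pof both end in -f yet inflect differently (huinpogref, pfish), so the final letter is not what conditions the rule; the number of vowels is.
"vem" has 1 vowel. The stems with 1 vowel (bel → blish, bes → bsish, pof → pfish) delete the last vowel and add -ish.
So vem → vmish.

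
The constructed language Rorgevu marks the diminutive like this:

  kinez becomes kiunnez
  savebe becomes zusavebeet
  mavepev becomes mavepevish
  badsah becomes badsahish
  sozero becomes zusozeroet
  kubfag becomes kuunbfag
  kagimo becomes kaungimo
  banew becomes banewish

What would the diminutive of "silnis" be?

zusilniset

sozero and kagimo both end in -o yet inflect differently (zusozeroet, kaungimo), so the final letter is not what conditions the rule; the first letter is.
"silnis" begins with s-. The stems beginning with s- (savebe → zusavebeet, sozero → zusozeroet) add zu- … -et around the stem.
The other patterns: stems beginning with b- or m- add -ish; stems beginning with k- insert -un- after the first vowel.
So silnis → zusilniset.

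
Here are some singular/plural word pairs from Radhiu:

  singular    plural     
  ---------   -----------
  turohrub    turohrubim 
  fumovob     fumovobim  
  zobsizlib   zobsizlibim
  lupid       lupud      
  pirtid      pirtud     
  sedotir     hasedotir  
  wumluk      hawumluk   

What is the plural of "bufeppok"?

habufeppok

zobsizlib and lupid both have last vowel 'i' yet inflect differently (zobsizlibim, lupud), so the last vowel is not what conditions the rule; the final letter is.
"bufeppok" ends in -k. The one such stem in the data (wumluk → hawumluk) adds the prefix ha-, so the same rule applies.
The other patterns: stems ending in -b add -im; stems ending in -d change the last vowel to 'u'.
So bufeppok → habufeppok.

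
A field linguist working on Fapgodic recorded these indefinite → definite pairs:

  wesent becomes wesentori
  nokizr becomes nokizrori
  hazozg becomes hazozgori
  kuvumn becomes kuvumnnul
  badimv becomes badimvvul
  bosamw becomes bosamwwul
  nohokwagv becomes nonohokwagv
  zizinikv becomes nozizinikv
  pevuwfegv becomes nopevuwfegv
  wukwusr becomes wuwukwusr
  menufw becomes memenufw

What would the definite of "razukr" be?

norazukr

badimv and nohokwagv both end in -v yet inflect differently (badimvvul, nonohokwagv), so the final letter is not what conditions the rule; the second-to-last letter is.
"razukr" has second-to-last letter 'k'. The one such stem in the data (zizinikv → nozizinikv) adds the prefix no-, so the same rule applies.
So razukr → norazukr.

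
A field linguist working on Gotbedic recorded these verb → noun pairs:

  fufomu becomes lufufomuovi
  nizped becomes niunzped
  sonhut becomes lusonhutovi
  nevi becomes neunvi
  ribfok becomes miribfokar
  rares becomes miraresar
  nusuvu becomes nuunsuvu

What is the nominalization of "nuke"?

nuunke

"nuke" begins with n-. The stems beginning with n- (nizped → niunzped, nevi → neunvi, nusuvu → nuunsuvu) insert -un- after the first vowel.
The other patterns: stems beginning with r- add mi- … -ar around the stem; stems beginning with f- or s- add lu- … -ovi around the stem.
So nuke → nuunke.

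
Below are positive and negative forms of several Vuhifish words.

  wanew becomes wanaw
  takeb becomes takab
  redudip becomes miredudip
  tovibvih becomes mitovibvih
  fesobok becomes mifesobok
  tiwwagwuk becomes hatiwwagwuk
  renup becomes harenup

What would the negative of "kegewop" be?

"kegewop" has last vowel 'o'. The one such stem in the data (fesobok → mifesobok) adds the prefix mi-, so the same rule applies.
The other patterns: stems whose last vowel is 'e' change the last vowel to 'a'; stems whose last vowel is 'u' add the prefix ha-.
So kegewop → mikegewop.

mikegewop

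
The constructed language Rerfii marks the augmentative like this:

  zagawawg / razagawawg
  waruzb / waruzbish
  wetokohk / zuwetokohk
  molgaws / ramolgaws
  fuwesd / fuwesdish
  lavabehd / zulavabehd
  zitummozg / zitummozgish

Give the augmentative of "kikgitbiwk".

"kikgitbiwk" has second-to-last letter 'w'. The stems whose second-to-last letter is 'w' (molgaws → ramolgaws, zagawawg → razagawawg) add the prefix ra-.
The other patterns: stems whose second-to-last letter is 'h' add the prefix zu-; stems whose second-to-last letter is 's' or 'z' add -ish.
So kikgitbiwk → rakikgitbiwk.

rakikgitbiwk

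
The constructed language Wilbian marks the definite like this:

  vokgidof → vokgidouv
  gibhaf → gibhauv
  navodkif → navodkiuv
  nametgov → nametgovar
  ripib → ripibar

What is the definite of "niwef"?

niweuv

vokgidof and nametgov both have last vowel 'o' yet inflect differently (vokgidouv, nametgovar), so the last vowel is not what conditions the rule; the final letter is.
"niwef" ends in -f. The stems ending in -f (vokgidof → vokgidouv, gibhaf → gibhauv, navodkif → navodkiuv) drop the final letter and add -uv.
So niwef → niweuv.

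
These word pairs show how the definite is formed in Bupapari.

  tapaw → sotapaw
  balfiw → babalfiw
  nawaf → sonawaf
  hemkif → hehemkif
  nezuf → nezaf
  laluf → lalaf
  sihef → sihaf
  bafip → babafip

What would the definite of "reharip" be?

balfiw and tapaw both end in -w yet inflect differently (babalfiw, sotapaw), so the final letter is not what conditions the rule; the last vowel is.
"reharip" has last vowel 'i'. The stems whose last vowel is 'i' (balfiw → babalfiw, bafip → babafip, hemkif → hehemkif) repeat the first consonant+vowel as a prefix.
So reharip → rereharip.

rereharip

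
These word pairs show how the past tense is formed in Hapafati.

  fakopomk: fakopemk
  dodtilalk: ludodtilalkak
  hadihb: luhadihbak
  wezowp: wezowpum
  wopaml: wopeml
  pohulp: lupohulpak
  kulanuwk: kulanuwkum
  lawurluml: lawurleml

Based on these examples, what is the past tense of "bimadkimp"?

bimadkemp

fakopomk and dodtilalk both end in -k yet inflect differently (fakopemk, ludodtilalkak), so the final letter is not what conditions the rule; the second-to-last letter is.
"bimadkimp" has second-to-last letter 'm'. The stems whose second-to-last letter is 'm' (wopaml → wopeml, lawurluml → lawurleml, fakopomk → fakopemk) change the last vowel to 'e'.
The other patterns: stems whose second-to-last letter is 'h' or 'l' add lu- … -ak around the stem; stems whose second-to-last letter is 'w' add -um.
So bimadkimp → bimadkemp.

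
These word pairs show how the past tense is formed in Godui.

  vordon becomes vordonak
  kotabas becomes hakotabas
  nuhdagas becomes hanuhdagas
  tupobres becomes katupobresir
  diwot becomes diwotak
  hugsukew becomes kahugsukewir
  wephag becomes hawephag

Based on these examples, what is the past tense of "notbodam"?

hanotbodam

nuhdagas and tupobres both end in -s yet inflect differently (hanuhdagas, katupobresir), so the final letter is not what conditions the rule; the last vowel is.
"notbodam" has last vowel 'a'. The stems whose last vowel is 'a' (wephag → hawephag, nuhdagas → hanuhdagas, kotabas → hakotabas) add the prefix ha-.
So notbodam → hanotbodam.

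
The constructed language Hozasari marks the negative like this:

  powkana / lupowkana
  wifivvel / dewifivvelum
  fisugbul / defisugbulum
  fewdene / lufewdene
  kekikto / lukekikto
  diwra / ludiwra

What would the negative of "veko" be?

wifivvel and fewdene both have last vowel 'e' yet inflect differently (dewifivvelum, lufewdene), so the last vowel is not what conditions the rule; whether the stem ends in a vowel or a consonant is.
"veko" ends in a vowel. The stems ending in a vowel (powkana → lupowkana, fewdene → lufewdene, kekikto → lukekikto) add the prefix lu-.
So veko → luveko.

luveko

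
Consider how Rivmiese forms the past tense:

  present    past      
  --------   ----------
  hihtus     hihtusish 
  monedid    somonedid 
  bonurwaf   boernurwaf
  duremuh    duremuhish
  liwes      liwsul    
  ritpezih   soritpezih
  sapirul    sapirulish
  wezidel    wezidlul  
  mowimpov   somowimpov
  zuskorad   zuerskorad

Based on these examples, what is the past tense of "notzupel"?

notzuplul

ritpezih and duremuh both end in -h yet inflect differently (soritpezih, duremuhish), so the final letter is not what conditions the rule; the last vowel is.
"notzupel" has last vowel 'e'. The stems whose last vowel is 'e' (liwes → liwsul, wezidel → wezidlul) delete the last vowel and add -ul.
The other patterns: stems whose last vowel is 'i' or 'o' add the prefix so-; stems whose last vowel is 'u' add -ish; stems whose last vowel is 'a' insert -er- after the first vowel.
So notzupel → notzuplul.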